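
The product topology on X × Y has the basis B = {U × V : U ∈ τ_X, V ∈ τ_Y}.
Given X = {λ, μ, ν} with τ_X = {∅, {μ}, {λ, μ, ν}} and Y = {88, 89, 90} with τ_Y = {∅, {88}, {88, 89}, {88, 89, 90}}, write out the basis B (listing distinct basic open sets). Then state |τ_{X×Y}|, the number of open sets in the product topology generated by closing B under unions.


Basis B = {∅ × ∅, {μ} × {88}, {μ} × {88, 89}, {λ, μ, ν} × {88}, {μ} × {88, 89, 90}, {λ, μ, ν} × {88, 89}, {λ, μ, ν} × {88, 89, 90}}; |τ_{X×Y}| = 10.

Enumerate products U × V with U ∈ τ_X, V ∈ τ_Y (deduplicated):
  ∅ × ∅ = {} (∅)
  {μ} × {88} = {(μ,88)}
  {μ} × {88, 89} = {(μ,88), (μ,89)}
  {λ, μ, ν} × {88} = {(λ,88), (μ,88), (ν,88)}
  {μ} × {88, 89, 90} = {(μ,88), (μ,89), (μ,90)}
  {λ, μ, ν} × {88, 89} = {(λ,88), (λ,89), (μ,88), (μ,89), (ν,88), (ν,89)}
  {λ, μ, ν} × {88, 89, 90} = {(λ,88), (λ,89), (λ,90), (μ,88), (μ,89), (μ,90), (ν,88), (ν,89), (ν,90)}
These 7 distinct sets form the basis B.
Close under arbitrary unions to get τ_{X×Y}; counting gives |τ_{X×Y}| = 10.


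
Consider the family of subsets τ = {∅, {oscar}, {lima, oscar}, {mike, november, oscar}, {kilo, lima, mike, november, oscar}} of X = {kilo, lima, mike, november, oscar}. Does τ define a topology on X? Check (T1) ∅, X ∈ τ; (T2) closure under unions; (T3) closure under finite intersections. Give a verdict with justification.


τ is NOT a topology on X.

Axiom (T1): ∅ ∈ τ? Yes; X ∈ τ? Yes.
Axiom (T2/T3): check pairwise unions and intersections of members of τ.
Counterexample for (T2): {lima, oscar} ∪ {mike, november, oscar} = {lima, mike, november, oscar} ∉ τ. Therefore τ is NOT a topology.


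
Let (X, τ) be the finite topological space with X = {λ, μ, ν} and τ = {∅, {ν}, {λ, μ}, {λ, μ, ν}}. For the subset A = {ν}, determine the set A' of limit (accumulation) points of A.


A' = ∅

For each x ∈ X, list the open sets U ∈ τ with x ∈ U, then check whether U ∩ (A ∖ {x}) ≠ ∅ for every such U.
  x = λ: open {λ, μ} ∋ x has {λ, μ} ∩ (A ∖ {λ}) = ∅, so x is NOT a limit point.
  x = μ: open {λ, μ} ∋ x has {λ, μ} ∩ (A ∖ {μ}) = ∅, so x is NOT a limit point.
  x = ν: open {ν} ∋ x has {ν} ∩ (A ∖ {ν}) = ∅, so x is NOT a limit point.
Collecting: A' = ∅.


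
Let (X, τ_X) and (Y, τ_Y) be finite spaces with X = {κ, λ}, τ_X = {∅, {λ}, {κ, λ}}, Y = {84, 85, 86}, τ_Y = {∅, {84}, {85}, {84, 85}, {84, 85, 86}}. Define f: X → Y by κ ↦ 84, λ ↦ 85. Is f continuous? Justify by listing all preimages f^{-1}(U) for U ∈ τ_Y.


f is NOT continuous.

Compute f^{-1}(U) for each U ∈ τ_Y:
  U = ∅: f^{-1}(U) = ∅ ∈ τ_X ✓.
  U = {84}: f^{-1}(U) = {κ} ∉ τ_X ✗.
  U = {85}: f^{-1}(U) = {λ} ∈ τ_X ✓.
  U = {84, 85}: f^{-1}(U) = {κ, λ} ∈ τ_X ✓.
  U = {84, 85, 86}: f^{-1}(U) = {κ, λ} ∈ τ_X ✓.
Found U = {84} with f^{-1}(U) = {κ} not in τ_X. Therefore f is NOT continuous.


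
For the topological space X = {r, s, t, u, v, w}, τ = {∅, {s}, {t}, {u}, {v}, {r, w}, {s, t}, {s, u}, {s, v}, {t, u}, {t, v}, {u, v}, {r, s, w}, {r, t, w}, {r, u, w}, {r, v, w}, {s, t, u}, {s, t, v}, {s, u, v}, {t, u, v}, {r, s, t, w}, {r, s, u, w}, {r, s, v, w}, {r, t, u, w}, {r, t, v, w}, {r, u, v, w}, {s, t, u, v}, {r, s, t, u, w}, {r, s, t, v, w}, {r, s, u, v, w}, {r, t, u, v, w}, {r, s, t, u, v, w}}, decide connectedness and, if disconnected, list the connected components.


(X, τ) is disconnected; components = [{s}, {t}, {u}, {v}, {r, w}].

Find clopen sets (U ∈ τ with X ∖ U ∈ τ):
  U = ∅, X ∖ U = {r, s, t, u, v, w} — both open, so U is clopen.
  U = {s}, X ∖ U = {r, t, u, v, w} — both open, so U is clopen.
  U = {t}, X ∖ U = {r, s, u, v, w} — both open, so U is clopen.
  U = {u}, X ∖ U = {r, s, t, v, w} — both open, so U is clopen.
  U = {v}, X ∖ U = {r, s, t, u, w} — both open, so U is clopen.
  U = {r, w}, X ∖ U = {s, t, u, v} — both open, so U is clopen.
  U = {s, t}, X ∖ U = {r, u, v, w} — both open, so U is clopen.
  U = {s, u}, X ∖ U = {r, t, v, w} — both open, so U is clopen.
  U = {s, v}, X ∖ U = {r, t, u, w} — both open, so U is clopen.
  U = {t, u}, X ∖ U = {r, s, v, w} — both open, so U is clopen.
  U = {t, v}, X ∖ U = {r, s, u, w} — both open, so U is clopen.
  U = {u, v}, X ∖ U = {r, s, t, w} — both open, so U is clopen.
  U = {r, s, w}, X ∖ U = {t, u, v} — both open, so U is clopen.
  U = {r, t, w}, X ∖ U = {s, u, v} — both open, so U is clopen.
  U = {r, u, w}, X ∖ U = {s, t, v} — both open, so U is clopen.
  U = {r, v, w}, X ∖ U = {s, t, u} — both open, so U is clopen.
  U = {s, t, u}, X ∖ U = {r, v, w} — both open, so U is clopen.
  U = {s, t, v}, X ∖ U = {r, u, w} — both open, so U is clopen.
  U = {s, u, v}, X ∖ U = {r, t, w} — both open, so U is clopen.
  U = {t, u, v}, X ∖ U = {r, s, w} — both open, so U is clopen.
  U = {r, s, t, w}, X ∖ U = {u, v} — both open, so U is clopen.
  U = {r, s, u, w}, X ∖ U = {t, v} — both open, so U is clopen.
  U = {r, s, v, w}, X ∖ U = {t, u} — both open, so U is clopen.
  U = {r, t, u, w}, X ∖ U = {s, v} — both open, so U is clopen.
  U = {r, t, v, w}, X ∖ U = {s, u} — both open, so U is clopen.
  U = {r, u, v, w}, X ∖ U = {s, t} — both open, so U is clopen.
  U = {s, t, u, v}, X ∖ U = {r, w} — both open, so U is clopen.
  U = {r, s, t, u, w}, X ∖ U = {v} — both open, so U is clopen.
  U = {r, s, t, v, w}, X ∖ U = {u} — both open, so U is clopen.
  U = {r, s, u, v, w}, X ∖ U = {t} — both open, so U is clopen.
  U = {r, t, u, v, w}, X ∖ U = {s} — both open, so U is clopen.
  U = {r, s, t, u, v, w}, X ∖ U = ∅ — both open, so U is clopen.
Nontrivial clopen(s) exist: e.g. {t}. So (X, τ) is disconnected.
Compute connected components by grouping points that agree on all clopens:
  component: {s}
  component: {t}
  component: {u}
  component: {v}
  component: {r, w}


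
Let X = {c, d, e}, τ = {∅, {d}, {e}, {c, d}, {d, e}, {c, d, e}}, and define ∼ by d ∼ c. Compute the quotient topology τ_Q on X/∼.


X/∼ = {[c=d], [e]}; |τ_Q| = 4.

Equivalence classes: [c=d], [e].
Quotient map π: X → X/∼ sends c ↦ [c=d], d ↦ [c=d], e ↦ [e].
For each subset V ⊆ X/∼, compute π^{-1}(V) ⊆ X and check whether π^{-1}(V) ∈ τ. V is open in τ_Q iff π^{-1}(V) ∈ τ.
  V = {}: π^{-1}(V) = ∅ ∈ τ ✓.
  V = {[c=d]}: π^{-1}(V) = {c, d} ∈ τ ✓.
  V = {[e]}: π^{-1}(V) = {e} ∈ τ ✓.
  V = {[c=d], [e]}: π^{-1}(V) = {c, d, e} ∈ τ ✓.
Open sets in the quotient: τ_Q = {{}, {[c=d]}, {[e]}, {[c=d], [e]}} (4 elements).


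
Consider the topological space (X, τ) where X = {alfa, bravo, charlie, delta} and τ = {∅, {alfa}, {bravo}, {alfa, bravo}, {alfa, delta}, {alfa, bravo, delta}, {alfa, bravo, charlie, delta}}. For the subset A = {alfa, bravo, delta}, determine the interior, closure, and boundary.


int(A) = {alfa, bravo, delta}, cl(A) = {alfa, bravo, charlie, delta}, ∂A = {charlie}.

Closed sets in (X, τ) are complements of opens:
  closed(X, τ) = {∅, {charlie}, {bravo, charlie}, {charlie, delta}, {alfa, charlie, delta}, {bravo, charlie, delta}, {alfa, bravo, charlie, delta}}.
int(A) = ⋃ {U ∈ τ : U ⊆ A}. Opens contained in A: ∅, {alfa}, {bravo}, {alfa, bravo}, {alfa, delta}, {alfa, bravo, delta}.
Taking the union of these: int(A) = {alfa, bravo, delta}.
cl(A) = ⋂ {C closed : A ⊆ C}. Closed sets containing A: {alfa, bravo, charlie, delta}.
Intersecting these: cl(A) = {alfa, bravo, charlie, delta}.
∂A = cl(A) ∖ int(A) = {alfa, bravo, charlie, delta} ∖ {alfa, bravo, delta} = {charlie}.


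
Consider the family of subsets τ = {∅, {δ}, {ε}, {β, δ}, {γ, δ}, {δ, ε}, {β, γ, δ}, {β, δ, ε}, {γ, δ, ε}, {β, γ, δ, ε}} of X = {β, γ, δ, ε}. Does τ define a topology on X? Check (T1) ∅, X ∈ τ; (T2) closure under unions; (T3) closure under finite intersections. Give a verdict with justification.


τ IS a topology on X.

Axiom (T1): ∅ ∈ τ? Yes; X ∈ τ? Yes.
Axiom (T2/T3): check pairwise unions and intersections of members of τ.
All pairwise intersections and unions checked — each lies in τ. Therefore τ satisfies (T1), (T2), (T3): it IS a topology on X.


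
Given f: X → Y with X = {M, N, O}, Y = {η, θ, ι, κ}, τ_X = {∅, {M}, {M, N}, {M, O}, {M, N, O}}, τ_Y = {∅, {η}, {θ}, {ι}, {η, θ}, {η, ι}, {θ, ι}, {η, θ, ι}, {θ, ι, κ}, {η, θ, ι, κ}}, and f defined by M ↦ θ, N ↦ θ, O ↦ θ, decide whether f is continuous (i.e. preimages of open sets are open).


f IS continuous.

Compute f^{-1}(U) for each U ∈ τ_Y:
  U = ∅: f^{-1}(U) = ∅ ∈ τ_X ✓.
  U = {η}: f^{-1}(U) = ∅ ∈ τ_X ✓.
  U = {θ}: f^{-1}(U) = {M, N, O} ∈ τ_X ✓.
  U = {ι}: f^{-1}(U) = ∅ ∈ τ_X ✓.
  U = {η, θ}: f^{-1}(U) = {M, N, O} ∈ τ_X ✓.
  U = {η, ι}: f^{-1}(U) = ∅ ∈ τ_X ✓.
  U = {θ, ι}: f^{-1}(U) = {M, N, O} ∈ τ_X ✓.
  U = {η, θ, ι}: f^{-1}(U) = {M, N, O} ∈ τ_X ✓.
  U = {θ, ι, κ}: f^{-1}(U) = {M, N, O} ∈ τ_X ✓.
  U = {η, θ, ι, κ}: f^{-1}(U) = {M, N, O} ∈ τ_X ✓.
Every preimage lies in τ_X, so f IS continuous.


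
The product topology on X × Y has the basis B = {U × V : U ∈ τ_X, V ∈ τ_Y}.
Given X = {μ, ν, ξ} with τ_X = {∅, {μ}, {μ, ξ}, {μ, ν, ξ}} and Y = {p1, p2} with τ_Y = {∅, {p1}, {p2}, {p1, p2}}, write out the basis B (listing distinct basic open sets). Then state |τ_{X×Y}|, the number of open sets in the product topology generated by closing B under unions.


Basis B = {∅ × ∅, {μ} × {p1}, {μ} × {p2}, {μ} × {p1, p2}, {μ, ξ} × {p1}, {μ, ξ} × {p2}, {μ, ν, ξ} × {p1}, {μ, ν, ξ} × {p2}, {μ, ξ} × {p1, p2}, {μ, ν, ξ} × {p1, p2}}; |τ_{X×Y}| = 16.

Enumerate products U × V with U ∈ τ_X, V ∈ τ_Y (deduplicated):
  ∅ × ∅ = {} (∅)
  {μ} × {p1} = {(μ,p1)}
  {μ} × {p2} = {(μ,p2)}
  {μ} × {p1, p2} = {(μ,p1), (μ,p2)}
  {μ, ξ} × {p1} = {(μ,p1), (ξ,p1)}
  {μ, ξ} × {p2} = {(μ,p2), (ξ,p2)}
  {μ, ν, ξ} × {p1} = {(μ,p1), (ν,p1), (ξ,p1)}
  {μ, ν, ξ} × {p2} = {(μ,p2), (ν,p2), (ξ,p2)}
  {μ, ξ} × {p1, p2} = {(μ,p1), (μ,p2), (ξ,p1), (ξ,p2)}
  {μ, ν, ξ} × {p1, p2} = {(μ,p1), (μ,p2), (ν,p1), (ν,p2), (ξ,p1), (ξ,p2)}
These 10 distinct sets form the basis B.
Close under arbitrary unions to get τ_{X×Y}; counting gives |τ_{X×Y}| = 16.


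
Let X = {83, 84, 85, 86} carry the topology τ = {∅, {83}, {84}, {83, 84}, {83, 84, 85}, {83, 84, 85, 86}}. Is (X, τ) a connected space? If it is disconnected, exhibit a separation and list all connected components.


(X, τ) is connected.

Find clopen sets (U ∈ τ with X ∖ U ∈ τ):
  U = ∅, X ∖ U = {83, 84, 85, 86} — both open, so U is clopen.
  U = {83, 84, 85, 86}, X ∖ U = ∅ — both open, so U is clopen.
Only trivial clopens (∅ and X) exist, so (X, τ) is connected.
Compute connected components by grouping points that agree on all clopens:
  component: {83, 84, 85, 86}


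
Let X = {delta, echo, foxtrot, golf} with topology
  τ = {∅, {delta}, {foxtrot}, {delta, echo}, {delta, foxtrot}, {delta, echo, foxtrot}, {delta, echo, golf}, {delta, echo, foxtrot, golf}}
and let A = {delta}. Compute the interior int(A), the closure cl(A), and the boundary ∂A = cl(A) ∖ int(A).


int(A) = {delta}, cl(A) = {delta, echo, golf}, ∂A = {echo, golf}.

Closed sets in (X, τ) are complements of opens:
  closed(X, τ) = {∅, {foxtrot}, {golf}, {echo, golf}, {foxtrot, golf}, {delta, echo, golf}, {echo, foxtrot, golf}, {delta, echo, foxtrot, golf}}.
int(A) = ⋃ {U ∈ τ : U ⊆ A}. Opens contained in A: ∅, {delta}.
Taking the union of these: int(A) = {delta}.
cl(A) = ⋂ {C closed : A ⊆ C}. Closed sets containing A: {delta, echo, golf}, {delta, echo, foxtrot, golf}.
Intersecting these: cl(A) = {delta, echo, golf}.
∂A = cl(A) ∖ int(A) = {delta, echo, golf} ∖ {delta} = {echo, golf}.


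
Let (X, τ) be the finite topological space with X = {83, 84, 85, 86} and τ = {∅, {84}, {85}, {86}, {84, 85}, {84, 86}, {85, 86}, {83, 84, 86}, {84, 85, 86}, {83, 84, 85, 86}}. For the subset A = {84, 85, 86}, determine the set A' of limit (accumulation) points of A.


A' = {83}

For each x ∈ X, list the open sets U ∈ τ with x ∈ U, then check whether U ∩ (A ∖ {x}) ≠ ∅ for every such U.
  x = 83: opens ∋ x are {83, 84, 86}, {83, 84, 85, 86}; each meets A ∖ {83}, so x IS a limit point.
  x = 84: open {84} ∋ x has {84} ∩ (A ∖ {84}) = ∅, so x is NOT a limit point.
  x = 85: open {85} ∋ x has {85} ∩ (A ∖ {85}) = ∅, so x is NOT a limit point.
  x = 86: open {86} ∋ x has {86} ∩ (A ∖ {86}) = ∅, so x is NOT a limit point.
Collecting: A' = {83}.


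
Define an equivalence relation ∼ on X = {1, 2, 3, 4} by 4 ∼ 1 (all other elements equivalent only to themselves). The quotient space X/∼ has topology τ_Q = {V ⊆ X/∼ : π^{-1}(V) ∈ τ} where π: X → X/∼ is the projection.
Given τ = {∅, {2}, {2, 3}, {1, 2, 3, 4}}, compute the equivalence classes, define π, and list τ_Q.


X/∼ = {[1=4], [2], [3]}; |τ_Q| = 4.

Equivalence classes: [1=4], [2], [3].
Quotient map π: X → X/∼ sends 1 ↦ [1=4], 2 ↦ [2], 3 ↦ [3], 4 ↦ [1=4].
For each subset V ⊆ X/∼, compute π^{-1}(V) ⊆ X and check whether π^{-1}(V) ∈ τ. V is open in τ_Q iff π^{-1}(V) ∈ τ.
  V = {}: π^{-1}(V) = ∅ ∈ τ ✓.
  V = {[1=4]}: π^{-1}(V) = {1, 4} ∉ τ ✗.
  V = {[2]}: π^{-1}(V) = {2} ∈ τ ✓.
  V = {[1=4], [2]}: π^{-1}(V) = {1, 2, 4} ∉ τ ✗.
  V = {[3]}: π^{-1}(V) = {3} ∉ τ ✗.
  V = {[1=4], [3]}: π^{-1}(V) = {1, 3, 4} ∉ τ ✗.
  V = {[2], [3]}: π^{-1}(V) = {2, 3} ∈ τ ✓.
  V = {[1=4], [2], [3]}: π^{-1}(V) = {1, 2, 3, 4} ∈ τ ✓.
Open sets in the quotient: τ_Q = {{}, {[2]}, {[2], [3]}, {[1=4], [2], [3]}} (4 elements).


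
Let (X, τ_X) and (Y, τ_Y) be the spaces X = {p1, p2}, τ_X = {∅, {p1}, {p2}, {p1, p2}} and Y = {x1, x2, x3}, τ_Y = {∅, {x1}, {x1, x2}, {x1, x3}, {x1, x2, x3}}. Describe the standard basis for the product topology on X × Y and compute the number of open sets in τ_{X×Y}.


Basis B = {∅ × ∅, {p1} × {x1}, {p2} × {x1}, {p1} × {x1, x2}, {p1} × {x1, x3}, {p1, p2} × {x1}, {p2} × {x1, x2}, {p2} × {x1, x3}, {p1} × {x1, x2, x3}, {p2} × {x1, x2, x3}, {p1, p2} × {x1, x2}, {p1, p2} × {x1, x3}, {p1, p2} × {x1, x2, x3}}; |τ_{X×Y}| = 25.

Enumerate products U × V with U ∈ τ_X, V ∈ τ_Y (deduplicated):
  ∅ × ∅ = {} (∅)
  {p1} × {x1} = {(p1,x1)}
  {p2} × {x1} = {(p2,x1)}
  {p1} × {x1, x2} = {(p1,x1), (p1,x2)}
  {p1} × {x1, x3} = {(p1,x1), (p1,x3)}
  {p1, p2} × {x1} = {(p1,x1), (p2,x1)}
  {p2} × {x1, x2} = {(p2,x1), (p2,x2)}
  {p2} × {x1, x3} = {(p2,x1), (p2,x3)}
  {p1} × {x1, x2, x3} = {(p1,x1), (p1,x2), (p1,x3)}
  {p2} × {x1, x2, x3} = {(p2,x1), (p2,x2), (p2,x3)}
  {p1, p2} × {x1, x2} = {(p1,x1), (p1,x2), (p2,x1), (p2,x2)}
  {p1, p2} × {x1, x3} = {(p1,x1), (p1,x3), (p2,x1), (p2,x3)}
  {p1, p2} × {x1, x2, x3} = {(p1,x1), (p1,x2), (p1,x3), (p2,x1), (p2,x2), (p2,x3)}
These 13 distinct sets form the basis B.
Close under arbitrary unions to get τ_{X×Y}; counting gives |τ_{X×Y}| = 25.


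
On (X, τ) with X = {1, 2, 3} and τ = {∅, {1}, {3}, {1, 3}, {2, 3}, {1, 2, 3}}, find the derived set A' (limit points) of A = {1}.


A' = ∅

For each x ∈ X, list the open sets U ∈ τ with x ∈ U, then check whether U ∩ (A ∖ {x}) ≠ ∅ for every such U.
  x = 1: open {1} ∋ x has {1} ∩ (A ∖ {1}) = ∅, so x is NOT a limit point.
  x = 2: open {2, 3} ∋ x has {2, 3} ∩ (A ∖ {2}) = ∅, so x is NOT a limit point.
  x = 3: open {3} ∋ x has {3} ∩ (A ∖ {3}) = ∅, so x is NOT a limit point.
Collecting: A' = ∅.


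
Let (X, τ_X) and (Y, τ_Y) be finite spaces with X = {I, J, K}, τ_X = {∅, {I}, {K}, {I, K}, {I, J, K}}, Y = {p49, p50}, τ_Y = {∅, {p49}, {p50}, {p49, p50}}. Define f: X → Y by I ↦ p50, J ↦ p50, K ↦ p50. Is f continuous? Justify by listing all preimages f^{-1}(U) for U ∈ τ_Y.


f IS continuous.

Compute f^{-1}(U) for each U ∈ τ_Y:
  U = ∅: f^{-1}(U) = ∅ ∈ τ_X ✓.
  U = {p49}: f^{-1}(U) = ∅ ∈ τ_X ✓.
  U = {p50}: f^{-1}(U) = {I, J, K} ∈ τ_X ✓.
  U = {p49, p50}: f^{-1}(U) = {I, J, K} ∈ τ_X ✓.
Every preimage lies in τ_X, so f IS continuous.


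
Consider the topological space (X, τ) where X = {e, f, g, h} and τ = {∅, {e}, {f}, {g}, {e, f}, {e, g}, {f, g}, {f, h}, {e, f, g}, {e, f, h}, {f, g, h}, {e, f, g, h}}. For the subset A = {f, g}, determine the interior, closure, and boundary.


int(A) = {f, g}, cl(A) = {f, g, h}, ∂A = {h}.

Closed sets in (X, τ) are complements of opens:
  closed(X, τ) = {∅, {e}, {g}, {h}, {e, g}, {e, h}, {f, h}, {g, h}, {e, f, h}, {e, g, h}, {f, g, h}, {e, f, g, h}}.
int(A) = ⋃ {U ∈ τ : U ⊆ A}. Opens contained in A: ∅, {f}, {g}, {f, g}.
Taking the union of these: int(A) = {f, g}.
cl(A) = ⋂ {C closed : A ⊆ C}. Closed sets containing A: {f, g, h}, {e, f, g, h}.
Intersecting these: cl(A) = {f, g, h}.
∂A = cl(A) ∖ int(A) = {f, g, h} ∖ {f, g} = {h}.


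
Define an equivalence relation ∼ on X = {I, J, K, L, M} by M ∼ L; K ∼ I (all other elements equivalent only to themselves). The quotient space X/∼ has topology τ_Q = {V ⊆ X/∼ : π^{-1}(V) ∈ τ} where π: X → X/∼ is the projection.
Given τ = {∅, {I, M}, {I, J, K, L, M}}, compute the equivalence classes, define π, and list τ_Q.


X/∼ = {[I=K], [J], [L=M]}; |τ_Q| = 2.

Equivalence classes: [I=K], [J], [L=M].
Quotient map π: X → X/∼ sends I ↦ [I=K], J ↦ [J], K ↦ [I=K], L ↦ [L=M], M ↦ [L=M].
For each subset V ⊆ X/∼, compute π^{-1}(V) ⊆ X and check whether π^{-1}(V) ∈ τ. V is open in τ_Q iff π^{-1}(V) ∈ τ.
  V = {}: π^{-1}(V) = ∅ ∈ τ ✓.
  V = {[I=K]}: π^{-1}(V) = {I, K} ∉ τ ✗.
  V = {[J]}: π^{-1}(V) = {J} ∉ τ ✗.
  V = {[I=K], [J]}: π^{-1}(V) = {I, J, K} ∉ τ ✗.
  V = {[L=M]}: π^{-1}(V) = {L, M} ∉ τ ✗.
  V = {[I=K], [L=M]}: π^{-1}(V) = {I, K, L, M} ∉ τ ✗.
  V = {[J], [L=M]}: π^{-1}(V) = {J, L, M} ∉ τ ✗.
  V = {[I=K], [J], [L=M]}: π^{-1}(V) = {I, J, K, L, M} ∈ τ ✓.
Open sets in the quotient: τ_Q = {{}, {[I=K], [J], [L=M]}} (2 elements).


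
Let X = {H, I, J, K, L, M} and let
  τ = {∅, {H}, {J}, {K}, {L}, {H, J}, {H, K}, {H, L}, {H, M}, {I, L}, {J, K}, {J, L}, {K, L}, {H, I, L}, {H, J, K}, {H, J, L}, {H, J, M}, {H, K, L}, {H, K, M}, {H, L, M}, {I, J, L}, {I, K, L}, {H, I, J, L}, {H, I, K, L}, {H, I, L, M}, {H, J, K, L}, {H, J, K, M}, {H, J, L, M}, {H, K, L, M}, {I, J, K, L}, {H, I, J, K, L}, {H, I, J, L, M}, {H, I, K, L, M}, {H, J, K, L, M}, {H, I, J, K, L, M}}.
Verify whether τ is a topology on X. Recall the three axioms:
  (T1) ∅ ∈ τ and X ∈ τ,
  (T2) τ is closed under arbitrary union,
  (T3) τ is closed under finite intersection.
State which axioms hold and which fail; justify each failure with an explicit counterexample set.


τ is NOT a topology on X.

Axiom (T1): ∅ ∈ τ? Yes; X ∈ τ? Yes.
Axiom (T2/T3): check pairwise unions and intersections of members of τ.
Counterexample for (T2): {J} ∪ {K, L} = {J, K, L} ∉ τ. Therefore τ is NOT a topology.


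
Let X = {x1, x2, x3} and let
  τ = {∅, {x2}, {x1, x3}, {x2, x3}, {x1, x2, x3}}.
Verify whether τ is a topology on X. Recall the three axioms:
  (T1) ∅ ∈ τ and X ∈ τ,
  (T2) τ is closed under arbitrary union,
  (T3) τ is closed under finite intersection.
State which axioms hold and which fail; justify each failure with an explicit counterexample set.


τ is NOT a topology on X.

Axiom (T1): ∅ ∈ τ? Yes; X ∈ τ? Yes.
Axiom (T2/T3): check pairwise unions and intersections of members of τ.
Counterexample for (T3): {x1, x3} ∩ {x2, x3} = {x3} ∉ τ. Therefore τ is NOT a topology.


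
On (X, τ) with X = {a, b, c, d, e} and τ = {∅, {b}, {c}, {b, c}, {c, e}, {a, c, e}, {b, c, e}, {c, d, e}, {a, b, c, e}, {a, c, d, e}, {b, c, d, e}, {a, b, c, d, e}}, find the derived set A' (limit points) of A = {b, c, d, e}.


A' = {a, d, e}

For each x ∈ X, list the open sets U ∈ τ with x ∈ U, then check whether U ∩ (A ∖ {x}) ≠ ∅ for every such U.
  x = a: opens ∋ x are {a, c, e}, {a, b, c, e}, {a, c, d, e}, {a, b, c, d, e}; each meets A ∖ {a}, so x IS a limit point.
  x = b: open {b} ∋ x has {b} ∩ (A ∖ {b}) = ∅, so x is NOT a limit point.
  x = c: open {c} ∋ x has {c} ∩ (A ∖ {c}) = ∅, so x is NOT a limit point.
  x = d: opens ∋ x are {c, d, e}, {a, c, d, e}, {b, c, d, e}, {a, b, c, d, e}; each meets A ∖ {d}, so x IS a limit point.
  x = e: opens ∋ x are {c, e}, {a, c, e}, {b, c, e}, {c, d, e}, {a, b, c, e}, {a, c, d, e}, {b, c, d, e}, {a, b, c, d, e}; each meets A ∖ {e}, so x IS a limit point.
Collecting: A' = {a, d, e}.


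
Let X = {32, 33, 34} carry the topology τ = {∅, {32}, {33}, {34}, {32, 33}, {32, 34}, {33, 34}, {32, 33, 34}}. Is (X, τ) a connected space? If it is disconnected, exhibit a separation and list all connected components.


(X, τ) is disconnected; components = [{32}, {33}, {34}].

Find clopen sets (U ∈ τ with X ∖ U ∈ τ):
  U = ∅, X ∖ U = {32, 33, 34} — both open, so U is clopen.
  U = {32}, X ∖ U = {33, 34} — both open, so U is clopen.
  U = {33}, X ∖ U = {32, 34} — both open, so U is clopen.
  U = {34}, X ∖ U = {32, 33} — both open, so U is clopen.
  U = {32, 33}, X ∖ U = {34} — both open, so U is clopen.
  U = {32, 34}, X ∖ U = {33} — both open, so U is clopen.
  U = {33, 34}, X ∖ U = {32} — both open, so U is clopen.
  U = {32, 33, 34}, X ∖ U = ∅ — both open, so U is clopen.
Nontrivial clopen(s) exist: e.g. {33}. So (X, τ) is disconnected.
Compute connected components by grouping points that agree on all clopens:
  component: {32}
  component: {33}
  component: {34}


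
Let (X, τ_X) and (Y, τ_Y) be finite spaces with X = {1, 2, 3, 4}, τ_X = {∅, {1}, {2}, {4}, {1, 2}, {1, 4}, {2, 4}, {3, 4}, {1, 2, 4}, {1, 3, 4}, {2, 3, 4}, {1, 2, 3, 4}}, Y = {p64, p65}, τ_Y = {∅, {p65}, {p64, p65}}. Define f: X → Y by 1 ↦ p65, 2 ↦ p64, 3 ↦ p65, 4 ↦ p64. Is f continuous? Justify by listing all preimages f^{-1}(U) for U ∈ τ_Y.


f is NOT continuous.

Compute f^{-1}(U) for each U ∈ τ_Y:
  U = ∅: f^{-1}(U) = ∅ ∈ τ_X ✓.
  U = {p65}: f^{-1}(U) = {1, 3} ∉ τ_X ✗.
  U = {p64, p65}: f^{-1}(U) = {1, 2, 3, 4} ∈ τ_X ✓.
Found U = {p65} with f^{-1}(U) = {1, 3} not in τ_X. Therefore f is NOT continuous.


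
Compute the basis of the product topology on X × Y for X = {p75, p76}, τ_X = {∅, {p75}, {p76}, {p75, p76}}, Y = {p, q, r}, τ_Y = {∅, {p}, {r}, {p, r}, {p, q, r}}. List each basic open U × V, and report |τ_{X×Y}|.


Basis B = {∅ × ∅, {p75} × {p}, {p75} × {r}, {p76} × {p}, {p76} × {r}, {p75} × {p, r}, {p75, p76} × {p}, {p75, p76} × {r}, {p76} × {p, r}, {p75} × {p, q, r}, {p76} × {p, q, r}, {p75, p76} × {p, r}, {p75, p76} × {p, q, r}}; |τ_{X×Y}| = 25.

Enumerate products U × V with U ∈ τ_X, V ∈ τ_Y (deduplicated):
  ∅ × ∅ = {} (∅)
  {p75} × {p} = {(p75,p)}
  {p75} × {r} = {(p75,r)}
  {p76} × {p} = {(p76,p)}
  {p76} × {r} = {(p76,r)}
  {p75} × {p, r} = {(p75,p), (p75,r)}
  {p75, p76} × {p} = {(p75,p), (p76,p)}
  {p75, p76} × {r} = {(p75,r), (p76,r)}
  {p76} × {p, r} = {(p76,p), (p76,r)}
  {p75} × {p, q, r} = {(p75,p), (p75,q), (p75,r)}
  {p76} × {p, q, r} = {(p76,p), (p76,q), (p76,r)}
  {p75, p76} × {p, r} = {(p75,p), (p75,r), (p76,p), (p76,r)}
  {p75, p76} × {p, q, r} = {(p75,p), (p75,q), (p75,r), (p76,p), (p76,q), (p76,r)}
These 13 distinct sets form the basis B.
Close under arbitrary unions to get τ_{X×Y}; counting gives |τ_{X×Y}| = 25.


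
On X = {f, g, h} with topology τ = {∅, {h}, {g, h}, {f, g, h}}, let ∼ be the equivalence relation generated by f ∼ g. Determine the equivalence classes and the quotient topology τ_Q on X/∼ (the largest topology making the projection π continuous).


X/∼ = {[f=g], [h]}; |τ_Q| = 3.

Equivalence classes: [f=g], [h].
Quotient map π: X → X/∼ sends f ↦ [f=g], g ↦ [f=g], h ↦ [h].
For each subset V ⊆ X/∼, compute π^{-1}(V) ⊆ X and check whether π^{-1}(V) ∈ τ. V is open in τ_Q iff π^{-1}(V) ∈ τ.
  V = {}: π^{-1}(V) = ∅ ∈ τ ✓.
  V = {[f=g]}: π^{-1}(V) = {f, g} ∉ τ ✗.
  V = {[h]}: π^{-1}(V) = {h} ∈ τ ✓.
  V = {[f=g], [h]}: π^{-1}(V) = {f, g, h} ∈ τ ✓.
Open sets in the quotient: τ_Q = {{}, {[h]}, {[f=g], [h]}} (3 elements).


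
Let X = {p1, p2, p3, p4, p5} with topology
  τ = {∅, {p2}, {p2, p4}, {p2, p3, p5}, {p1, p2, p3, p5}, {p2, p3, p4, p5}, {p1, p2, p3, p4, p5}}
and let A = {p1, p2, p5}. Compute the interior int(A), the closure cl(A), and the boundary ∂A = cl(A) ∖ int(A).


int(A) = {p2}, cl(A) = {p1, p2, p3, p4, p5}, ∂A = {p1, p3, p4, p5}.

Closed sets in (X, τ) are complements of opens:
  closed(X, τ) = {∅, {p1}, {p4}, {p1, p4}, {p1, p3, p5}, {p1, p3, p4, p5}, {p1, p2, p3, p4, p5}}.
int(A) = ⋃ {U ∈ τ : U ⊆ A}. Opens contained in A: ∅, {p2}.
Taking the union of these: int(A) = {p2}.
cl(A) = ⋂ {C closed : A ⊆ C}. Closed sets containing A: {p1, p2, p3, p4, p5}.
Intersecting these: cl(A) = {p1, p2, p3, p4, p5}.
∂A = cl(A) ∖ int(A) = {p1, p2, p3, p4, p5} ∖ {p2} = {p1, p3, p4, p5}.


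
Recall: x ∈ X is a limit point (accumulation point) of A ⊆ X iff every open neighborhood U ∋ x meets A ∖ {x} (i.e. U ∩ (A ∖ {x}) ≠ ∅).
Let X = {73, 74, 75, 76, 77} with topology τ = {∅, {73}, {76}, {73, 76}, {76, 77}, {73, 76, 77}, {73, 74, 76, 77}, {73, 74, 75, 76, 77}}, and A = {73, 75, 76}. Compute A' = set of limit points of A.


A' = {74, 75, 77}

For each x ∈ X, list the open sets U ∈ τ with x ∈ U, then check whether U ∩ (A ∖ {x}) ≠ ∅ for every such U.
  x = 73: open {73} ∋ x has {73} ∩ (A ∖ {73}) = ∅, so x is NOT a limit point.
  x = 74: opens ∋ x are {73, 74, 76, 77}, {73, 74, 75, 76, 77}; each meets A ∖ {74}, so x IS a limit point.
  x = 75: opens ∋ x are {73, 74, 75, 76, 77}; each meets A ∖ {75}, so x IS a limit point.
  x = 76: open {76} ∋ x has {76} ∩ (A ∖ {76}) = ∅, so x is NOT a limit point.
  x = 77: opens ∋ x are {76, 77}, {73, 76, 77}, {73, 74, 76, 77}, {73, 74, 75, 76, 77}; each meets A ∖ {77}, so x IS a limit point.
Collecting: A' = {74, 75, 77}.


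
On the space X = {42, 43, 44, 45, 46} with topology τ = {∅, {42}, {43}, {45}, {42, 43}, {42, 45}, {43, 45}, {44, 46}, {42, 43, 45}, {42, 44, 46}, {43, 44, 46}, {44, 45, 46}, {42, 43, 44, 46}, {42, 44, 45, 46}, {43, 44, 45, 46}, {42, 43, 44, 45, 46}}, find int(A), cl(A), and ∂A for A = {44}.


int(A) = ∅, cl(A) = {44, 46}, ∂A = {44, 46}.

Closed sets in (X, τ) are complements of opens:
  closed(X, τ) = {∅, {42}, {43}, {45}, {42, 43}, {42, 45}, {43, 45}, {44, 46}, {42, 43, 45}, {42, 44, 46}, {43, 44, 46}, {44, 45, 46}, {42, 43, 44, 46}, {42, 44, 45, 46}, {43, 44, 45, 46}, {42, 43, 44, 45, 46}}.
int(A) = ⋃ {U ∈ τ : U ⊆ A}. Opens contained in A: ∅.
Taking the union of these: int(A) = ∅.
cl(A) = ⋂ {C closed : A ⊆ C}. Closed sets containing A: {44, 46}, {42, 44, 46}, {43, 44, 46}, {44, 45, 46}, {42, 43, 44, 46}, {42, 44, 45, 46}, {43, 44, 45, 46}, {42, 43, 44, 45, 46}.
Intersecting these: cl(A) = {44, 46}.
∂A = cl(A) ∖ int(A) = {44, 46} ∖ ∅ = {44, 46}.


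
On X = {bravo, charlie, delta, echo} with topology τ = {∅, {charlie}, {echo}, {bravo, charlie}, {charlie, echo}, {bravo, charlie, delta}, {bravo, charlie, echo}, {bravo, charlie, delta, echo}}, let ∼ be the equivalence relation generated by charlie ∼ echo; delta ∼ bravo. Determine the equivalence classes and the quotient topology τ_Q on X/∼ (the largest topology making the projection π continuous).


X/∼ = {[bravo=delta], [charlie=echo]}; |τ_Q| = 3.

Equivalence classes: [bravo=delta], [charlie=echo].
Quotient map π: X → X/∼ sends bravo ↦ [bravo=delta], charlie ↦ [charlie=echo], delta ↦ [bravo=delta], echo ↦ [charlie=echo].
For each subset V ⊆ X/∼, compute π^{-1}(V) ⊆ X and check whether π^{-1}(V) ∈ τ. V is open in τ_Q iff π^{-1}(V) ∈ τ.
  V = {}: π^{-1}(V) = ∅ ∈ τ ✓.
  V = {[bravo=delta]}: π^{-1}(V) = {bravo, delta} ∉ τ ✗.
  V = {[charlie=echo]}: π^{-1}(V) = {charlie, echo} ∈ τ ✓.
  V = {[bravo=delta], [charlie=echo]}: π^{-1}(V) = {bravo, charlie, delta, echo} ∈ τ ✓.
Open sets in the quotient: τ_Q = {{}, {[charlie=echo]}, {[bravo=delta], [charlie=echo]}} (3 elements).


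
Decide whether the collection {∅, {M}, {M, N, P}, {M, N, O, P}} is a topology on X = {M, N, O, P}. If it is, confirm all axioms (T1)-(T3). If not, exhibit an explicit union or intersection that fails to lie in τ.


τ IS a topology on X.

Axiom (T1): ∅ ∈ τ? Yes; X ∈ τ? Yes.
Axiom (T2/T3): check pairwise unions and intersections of members of τ.
All pairwise intersections and unions checked — each lies in τ. Therefore τ satisfies (T1), (T2), (T3): it IS a topology on X.


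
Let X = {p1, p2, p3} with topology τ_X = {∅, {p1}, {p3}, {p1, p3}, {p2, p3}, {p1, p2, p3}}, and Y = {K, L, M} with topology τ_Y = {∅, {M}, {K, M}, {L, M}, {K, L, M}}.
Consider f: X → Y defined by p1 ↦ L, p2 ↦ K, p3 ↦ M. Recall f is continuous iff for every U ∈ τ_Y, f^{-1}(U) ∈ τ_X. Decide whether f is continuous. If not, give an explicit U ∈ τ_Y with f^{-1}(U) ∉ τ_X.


f IS continuous.

Compute f^{-1}(U) for each U ∈ τ_Y:
  U = ∅: f^{-1}(U) = ∅ ∈ τ_X ✓.
  U = {M}: f^{-1}(U) = {p3} ∈ τ_X ✓.
  U = {K, M}: f^{-1}(U) = {p2, p3} ∈ τ_X ✓.
  U = {L, M}: f^{-1}(U) = {p1, p3} ∈ τ_X ✓.
  U = {K, L, M}: f^{-1}(U) = {p1, p2, p3} ∈ τ_X ✓.
Every preimage lies in τ_X, so f IS continuous.


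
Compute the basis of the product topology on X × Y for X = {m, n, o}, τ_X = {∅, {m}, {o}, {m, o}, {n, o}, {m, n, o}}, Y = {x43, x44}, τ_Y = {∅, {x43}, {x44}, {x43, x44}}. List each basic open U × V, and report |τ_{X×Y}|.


Basis B = {∅ × ∅, {m} × {x43}, {m} × {x44}, {o} × {x43}, {o} × {x44}, {m} × {x43, x44}, {m, o} × {x43}, {m, o} × {x44}, {n, o} × {x43}, {n, o} × {x44}, {o} × {x43, x44}, {m, n, o} × {x43}, {m, n, o} × {x44}, {m, o} × {x43, x44}, {n, o} × {x43, x44}, {m, n, o} × {x43, x44}}; |τ_{X×Y}| = 36.

Enumerate products U × V with U ∈ τ_X, V ∈ τ_Y (deduplicated):
  ∅ × ∅ = {} (∅)
  {m} × {x43} = {(m,x43)}
  {m} × {x44} = {(m,x44)}
  {o} × {x43} = {(o,x43)}
  {o} × {x44} = {(o,x44)}
  {m} × {x43, x44} = {(m,x43), (m,x44)}
  {m, o} × {x43} = {(m,x43), (o,x43)}
  {m, o} × {x44} = {(m,x44), (o,x44)}
  {n, o} × {x43} = {(n,x43), (o,x43)}
  {n, o} × {x44} = {(n,x44), (o,x44)}
  {o} × {x43, x44} = {(o,x43), (o,x44)}
  {m, n, o} × {x43} = {(m,x43), (n,x43), (o,x43)}
  {m, n, o} × {x44} = {(m,x44), (n,x44), (o,x44)}
  {m, o} × {x43, x44} = {(m,x43), (m,x44), (o,x43), (o,x44)}
  {n, o} × {x43, x44} = {(n,x43), (n,x44), (o,x43), (o,x44)}
  {m, n, o} × {x43, x44} = {(m,x43), (m,x44), (n,x43), (n,x44), (o,x43), (o,x44)}
These 16 distinct sets form the basis B.
Close under arbitrary unions to get τ_{X×Y}; counting gives |τ_{X×Y}| = 36.


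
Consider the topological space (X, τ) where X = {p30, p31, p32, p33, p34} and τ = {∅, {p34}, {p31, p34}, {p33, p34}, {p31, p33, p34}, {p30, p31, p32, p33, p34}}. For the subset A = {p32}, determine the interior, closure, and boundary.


int(A) = ∅, cl(A) = {p30, p32}, ∂A = {p30, p32}.

Closed sets in (X, τ) are complements of opens:
  closed(X, τ) = {∅, {p30, p32}, {p30, p31, p32}, {p30, p32, p33}, {p30, p31, p32, p33}, {p30, p31, p32, p33, p34}}.
int(A) = ⋃ {U ∈ τ : U ⊆ A}. Opens contained in A: ∅.
Taking the union of these: int(A) = ∅.
cl(A) = ⋂ {C closed : A ⊆ C}. Closed sets containing A: {p30, p32}, {p30, p31, p32}, {p30, p32, p33}, {p30, p31, p32, p33}, {p30, p31, p32, p33, p34}.
Intersecting these: cl(A) = {p30, p32}.
∂A = cl(A) ∖ int(A) = {p30, p32} ∖ ∅ = {p30, p32}.


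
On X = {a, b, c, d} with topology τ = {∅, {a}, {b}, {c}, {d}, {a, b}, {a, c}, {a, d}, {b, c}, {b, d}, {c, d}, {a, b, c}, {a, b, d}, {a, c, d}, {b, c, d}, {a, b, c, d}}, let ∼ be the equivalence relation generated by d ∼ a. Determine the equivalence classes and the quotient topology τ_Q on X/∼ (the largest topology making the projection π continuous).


X/∼ = {[a=d], [b], [c]}; |τ_Q| = 8.

Equivalence classes: [a=d], [b], [c].
Quotient map π: X → X/∼ sends a ↦ [a=d], b ↦ [b], c ↦ [c], d ↦ [a=d].
For each subset V ⊆ X/∼, compute π^{-1}(V) ⊆ X and check whether π^{-1}(V) ∈ τ. V is open in τ_Q iff π^{-1}(V) ∈ τ.
  V = {}: π^{-1}(V) = ∅ ∈ τ ✓.
  V = {[a=d]}: π^{-1}(V) = {a, d} ∈ τ ✓.
  V = {[b]}: π^{-1}(V) = {b} ∈ τ ✓.
  V = {[a=d], [b]}: π^{-1}(V) = {a, b, d} ∈ τ ✓.
  V = {[c]}: π^{-1}(V) = {c} ∈ τ ✓.
  V = {[a=d], [c]}: π^{-1}(V) = {a, c, d} ∈ τ ✓.
  V = {[b], [c]}: π^{-1}(V) = {b, c} ∈ τ ✓.
  V = {[a=d], [b], [c]}: π^{-1}(V) = {a, b, c, d} ∈ τ ✓.
Open sets in the quotient: τ_Q = {{}, {[a=d]}, {[b]}, {[a=d], [b]}, {[c]}, {[a=d], [c]}, {[b], [c]}, {[a=d], [b], [c]}} (8 elements).


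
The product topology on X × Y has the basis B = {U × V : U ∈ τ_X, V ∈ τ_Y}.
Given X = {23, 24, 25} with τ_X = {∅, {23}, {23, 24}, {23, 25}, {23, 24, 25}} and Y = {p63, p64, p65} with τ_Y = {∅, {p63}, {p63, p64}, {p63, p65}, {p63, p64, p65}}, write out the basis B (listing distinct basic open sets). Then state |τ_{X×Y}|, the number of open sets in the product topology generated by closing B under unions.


Basis B = {∅ × ∅, {23} × {p63}, {23} × {p63, p64}, {23} × {p63, p65}, {23, 24} × {p63}, {23, 25} × {p63}, {23} × {p63, p64, p65}, {23, 24, 25} × {p63}, {23, 24} × {p63, p64}, {23, 25} × {p63, p64}, {23, 24} × {p63, p65}, {23, 25} × {p63, p65}, {23, 24} × {p63, p64, p65}, {23, 25} × {p63, p64, p65}, {23, 24, 25} × {p63, p64}, {23, 24, 25} × {p63, p65}, {23, 24, 25} × {p63, p64, p65}}; |τ_{X×Y}| = 48.

Enumerate products U × V with U ∈ τ_X, V ∈ τ_Y (deduplicated):
  ∅ × ∅ = {} (∅)
  {23} × {p63} = {(23,p63)}
  {23} × {p63, p64} = {(23,p63), (23,p64)}
  {23} × {p63, p65} = {(23,p63), (23,p65)}
  {23, 24} × {p63} = {(23,p63), (24,p63)}
  {23, 25} × {p63} = {(23,p63), (25,p63)}
  {23} × {p63, p64, p65} = {(23,p63), (23,p64), (23,p65)}
  {23, 24, 25} × {p63} = {(23,p63), (24,p63), (25,p63)}
  {23, 24} × {p63, p64} = {(23,p63), (23,p64), (24,p63), (24,p64)}
  {23, 25} × {p63, p64} = {(23,p63), (23,p64), (25,p63), (25,p64)}
  {23, 24} × {p63, p65} = {(23,p63), (23,p65), (24,p63), (24,p65)}
  {23, 25} × {p63, p65} = {(23,p63), (23,p65), (25,p63), (25,p65)}
  {23, 24} × {p63, p64, p65} = {(23,p63), (23,p64), (23,p65), (24,p63), (24,p64), (24,p65)}
  {23, 25} × {p63, p64, p65} = {(23,p63), (23,p64), (23,p65), (25,p63), (25,p64), (25,p65)}
  {23, 24, 25} × {p63, p64} = {(23,p63), (23,p64), (24,p63), (24,p64), (25,p63), (25,p64)}
  {23, 24, 25} × {p63, p65} = {(23,p63), (23,p65), (24,p63), (24,p65), (25,p63), (25,p65)}
  {23, 24, 25} × {p63, p64, p65} = {(23,p63), (23,p64), (23,p65), (24,p63), (24,p64), (24,p65), (25,p63), (25,p64), (25,p65)}
These 17 distinct sets form the basis B.
Close under arbitrary unions to get τ_{X×Y}; counting gives |τ_{X×Y}| = 48.


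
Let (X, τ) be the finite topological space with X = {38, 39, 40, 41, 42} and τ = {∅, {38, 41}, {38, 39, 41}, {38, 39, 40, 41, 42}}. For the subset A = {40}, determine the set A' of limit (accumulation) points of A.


A' = {42}

For each x ∈ X, list the open sets U ∈ τ with x ∈ U, then check whether U ∩ (A ∖ {x}) ≠ ∅ for every such U.
  x = 38: open {38, 41} ∋ x has {38, 41} ∩ (A ∖ {38}) = ∅, so x is NOT a limit point.
  x = 39: open {38, 39, 41} ∋ x has {38, 39, 41} ∩ (A ∖ {39}) = ∅, so x is NOT a limit point.
  x = 40: open {38, 39, 40, 41, 42} ∋ x has {38, 39, 40, 41, 42} ∩ (A ∖ {40}) = ∅, so x is NOT a limit point.
  x = 41: open {38, 41} ∋ x has {38, 41} ∩ (A ∖ {41}) = ∅, so x is NOT a limit point.
  x = 42: opens ∋ x are {38, 39, 40, 41, 42}; each meets A ∖ {42}, so x IS a limit point.
Collecting: A' = {42}.


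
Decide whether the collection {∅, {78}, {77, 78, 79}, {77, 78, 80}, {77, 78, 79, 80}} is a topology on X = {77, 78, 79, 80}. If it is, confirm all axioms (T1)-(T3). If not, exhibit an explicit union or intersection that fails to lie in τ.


τ is NOT a topology on X.

Axiom (T1): ∅ ∈ τ? Yes; X ∈ τ? Yes.
Axiom (T2/T3): check pairwise unions and intersections of members of τ.
Counterexample for (T3): {77, 78, 79} ∩ {77, 78, 80} = {77, 78} ∉ τ. Therefore τ is NOT a topology.


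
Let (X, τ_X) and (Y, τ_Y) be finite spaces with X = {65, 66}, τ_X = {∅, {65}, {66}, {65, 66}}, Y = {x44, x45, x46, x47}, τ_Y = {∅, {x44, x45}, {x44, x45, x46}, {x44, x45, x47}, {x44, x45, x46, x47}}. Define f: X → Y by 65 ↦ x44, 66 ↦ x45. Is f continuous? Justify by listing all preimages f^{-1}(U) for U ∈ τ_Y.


f IS continuous.

Compute f^{-1}(U) for each U ∈ τ_Y:
  U = ∅: f^{-1}(U) = ∅ ∈ τ_X ✓.
  U = {x44, x45}: f^{-1}(U) = {65, 66} ∈ τ_X ✓.
  U = {x44, x45, x46}: f^{-1}(U) = {65, 66} ∈ τ_X ✓.
  U = {x44, x45, x47}: f^{-1}(U) = {65, 66} ∈ τ_X ✓.
  U = {x44, x45, x46, x47}: f^{-1}(U) = {65, 66} ∈ τ_X ✓.
Every preimage lies in τ_X, so f IS continuous.


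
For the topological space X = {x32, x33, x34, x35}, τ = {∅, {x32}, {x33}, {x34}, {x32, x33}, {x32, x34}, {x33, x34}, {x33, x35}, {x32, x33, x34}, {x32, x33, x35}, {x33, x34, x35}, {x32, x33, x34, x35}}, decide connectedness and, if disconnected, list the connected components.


(X, τ) is disconnected; components = [{x32}, {x34}, {x33, x35}].

Find clopen sets (U ∈ τ with X ∖ U ∈ τ):
  U = ∅, X ∖ U = {x32, x33, x34, x35} — both open, so U is clopen.
  U = {x32}, X ∖ U = {x33, x34, x35} — both open, so U is clopen.
  U = {x34}, X ∖ U = {x32, x33, x35} — both open, so U is clopen.
  U = {x32, x34}, X ∖ U = {x33, x35} — both open, so U is clopen.
  U = {x33, x35}, X ∖ U = {x32, x34} — both open, so U is clopen.
  U = {x32, x33, x35}, X ∖ U = {x34} — both open, so U is clopen.
  U = {x33, x34, x35}, X ∖ U = {x32} — both open, so U is clopen.
  U = {x32, x33, x34, x35}, X ∖ U = ∅ — both open, so U is clopen.
Nontrivial clopen(s) exist: e.g. {x34}. So (X, τ) is disconnected.
Compute connected components by grouping points that agree on all clopens:
  component: {x32}
  component: {x34}
  component: {x33, x35}


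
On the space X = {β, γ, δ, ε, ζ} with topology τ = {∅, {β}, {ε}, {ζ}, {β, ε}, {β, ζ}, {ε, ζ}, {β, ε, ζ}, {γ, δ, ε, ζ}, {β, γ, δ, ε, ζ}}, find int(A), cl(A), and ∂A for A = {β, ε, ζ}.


int(A) = {β, ε, ζ}, cl(A) = {β, γ, δ, ε, ζ}, ∂A = {γ, δ}.

Closed sets in (X, τ) are complements of opens:
  closed(X, τ) = {∅, {β}, {γ, δ}, {β, γ, δ}, {γ, δ, ε}, {γ, δ, ζ}, {β, γ, δ, ε}, {β, γ, δ, ζ}, {γ, δ, ε, ζ}, {β, γ, δ, ε, ζ}}.
int(A) = ⋃ {U ∈ τ : U ⊆ A}. Opens contained in A: ∅, {β}, {ε}, {ζ}, {β, ε}, {β, ζ}, {ε, ζ}, {β, ε, ζ}.
Taking the union of these: int(A) = {β, ε, ζ}.
cl(A) = ⋂ {C closed : A ⊆ C}. Closed sets containing A: {β, γ, δ, ε, ζ}.
Intersecting these: cl(A) = {β, γ, δ, ε, ζ}.
∂A = cl(A) ∖ int(A) = {β, γ, δ, ε, ζ} ∖ {β, ε, ζ} = {γ, δ}.


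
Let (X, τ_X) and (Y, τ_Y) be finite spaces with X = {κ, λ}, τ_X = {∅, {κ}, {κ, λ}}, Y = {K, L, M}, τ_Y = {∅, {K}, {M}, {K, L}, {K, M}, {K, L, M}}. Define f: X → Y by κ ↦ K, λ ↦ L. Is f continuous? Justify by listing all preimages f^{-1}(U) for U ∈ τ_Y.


f IS continuous.

Compute f^{-1}(U) for each U ∈ τ_Y:
  U = ∅: f^{-1}(U) = ∅ ∈ τ_X ✓.
  U = {K}: f^{-1}(U) = {κ} ∈ τ_X ✓.
  U = {M}: f^{-1}(U) = ∅ ∈ τ_X ✓.
  U = {K, L}: f^{-1}(U) = {κ, λ} ∈ τ_X ✓.
  U = {K, M}: f^{-1}(U) = {κ} ∈ τ_X ✓.
  U = {K, L, M}: f^{-1}(U) = {κ, λ} ∈ τ_X ✓.
Every preimage lies in τ_X, so f IS continuous.


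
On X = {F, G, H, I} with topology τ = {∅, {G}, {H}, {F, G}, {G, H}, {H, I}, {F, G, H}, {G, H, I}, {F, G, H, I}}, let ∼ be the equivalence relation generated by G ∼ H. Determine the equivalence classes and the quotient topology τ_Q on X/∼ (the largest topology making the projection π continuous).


X/∼ = {[F], [G=H], [I]}; |τ_Q| = 5.

Equivalence classes: [F], [G=H], [I].
Quotient map π: X → X/∼ sends F ↦ [F], G ↦ [G=H], H ↦ [G=H], I ↦ [I].
For each subset V ⊆ X/∼, compute π^{-1}(V) ⊆ X and check whether π^{-1}(V) ∈ τ. V is open in τ_Q iff π^{-1}(V) ∈ τ.
  V = {}: π^{-1}(V) = ∅ ∈ τ ✓.
  V = {[F]}: π^{-1}(V) = {F} ∉ τ ✗.
  V = {[G=H]}: π^{-1}(V) = {G, H} ∈ τ ✓.
  V = {[F], [G=H]}: π^{-1}(V) = {F, G, H} ∈ τ ✓.
  V = {[I]}: π^{-1}(V) = {I} ∉ τ ✗.
  V = {[F], [I]}: π^{-1}(V) = {F, I} ∉ τ ✗.
  V = {[G=H], [I]}: π^{-1}(V) = {G, H, I} ∈ τ ✓.
  V = {[F], [G=H], [I]}: π^{-1}(V) = {F, G, H, I} ∈ τ ✓.
Open sets in the quotient: τ_Q = {{}, {[G=H]}, {[F], [G=H]}, {[G=H], [I]}, {[F], [G=H], [I]}} (5 elements).
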